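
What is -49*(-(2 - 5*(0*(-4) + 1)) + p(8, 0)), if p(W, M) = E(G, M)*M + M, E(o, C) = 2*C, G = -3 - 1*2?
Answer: -147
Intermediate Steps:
G = -5 (G = -3 - 2 = -5)
p(W, M) = M + 2*M² (p(W, M) = (2*M)*M + M = 2*M² + M = M + 2*M²)
-49*(-(2 - 5*(0*(-4) + 1)) + p(8, 0)) = -49*(-(2 - 5*(0*(-4) + 1)) + 0*(1 + 2*0)) = -49*(-(2 - 5*(0 + 1)) + 0*(1 + 0)) = -49*(-(2 - 5*1) + 0*1) = -49*(-(2 - 5) + 0) = -49*(-1*(-3) + 0) = -49*(3 + 0) = -49*3 = -147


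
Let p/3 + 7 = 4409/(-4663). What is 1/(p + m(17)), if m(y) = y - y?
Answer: -4663/111150 ≈ -0.041952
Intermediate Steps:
m(y) = 0
p = -111150/4663 (p = -21 + 3*(4409/(-4663)) = -21 + 3*(4409*(-1/4663)) = -21 + 3*(-4409/4663) = -21 - 13227/4663 = -111150/4663 ≈ -23.837)
1/(p + m(17)) = 1/(-111150/4663 + 0) = 1/(-111150/4663) = -4663/111150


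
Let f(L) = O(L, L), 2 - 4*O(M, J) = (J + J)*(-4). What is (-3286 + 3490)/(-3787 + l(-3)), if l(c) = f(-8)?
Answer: -136/2535 ≈ -0.053649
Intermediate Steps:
O(M, J) = ½ + 2*J (O(M, J) = ½ - (J + J)*(-4)/4 = ½ - 2*J*(-4)/4 = ½ - (-2)*J = ½ + 2*J)
f(L) = ½ + 2*L
l(c) = -31/2 (l(c) = ½ + 2*(-8) = ½ - 16 = -31/2)
(-3286 + 3490)/(-3787 + l(-3)) = (-3286 + 3490)/(-3787 - 31/2) = 204/(-7605/2) = 204*(-2/7605) = -136/2535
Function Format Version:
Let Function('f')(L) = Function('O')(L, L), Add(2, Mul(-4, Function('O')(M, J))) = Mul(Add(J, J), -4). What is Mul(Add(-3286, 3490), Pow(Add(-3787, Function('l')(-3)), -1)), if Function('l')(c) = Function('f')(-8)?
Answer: Rational(-136, 2535) ≈ -0.053649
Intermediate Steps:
Function('O')(M, J) = Add(Rational(1, 2), Mul(2, J)) (Function('O')(M, J) = Add(Rational(1, 2), Mul(Rational(-1, 4), Mul(Add(J, J), -4))) = Add(Rational(1, 2), Mul(Rational(-1, 4), Mul(Mul(2, J), -4))) = Add(Rational(1, 2), Mul(Rational(-1, 4), Mul(-8, J))) = Add(Rational(1, 2), Mul(2, J)))
Function('f')(L) = Add(Rational(1, 2), Mul(2, L))
Function('l')(c) = Rational(-31, 2) (Function('l')(c) = Add(Rational(1, 2), Mul(2, -8)) = Add(Rational(1, 2), -16) = Rational(-31, 2))
Mul(Add(-3286, 3490), Pow(Add(-3787, Function('l')(-3)), -1)) = Mul(Add(-3286, 3490), Pow(Add(-3787, Rational(-31, 2)), -1)) = Mul(204, Pow(Rational(-7605, 2), -1)) = Mul(204, Rational(-2, 7605)) = Rational(-136, 2535)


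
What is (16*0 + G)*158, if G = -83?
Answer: -13114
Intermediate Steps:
(16*0 + G)*158 = (16*0 - 83)*158 = (0 - 83)*158 = -83*158 = -13114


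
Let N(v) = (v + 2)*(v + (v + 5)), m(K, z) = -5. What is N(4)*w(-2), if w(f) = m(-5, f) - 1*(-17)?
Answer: 936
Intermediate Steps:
N(v) = (2 + v)*(5 + 2*v) (N(v) = (2 + v)*(v + (5 + v)) = (2 + v)*(5 + 2*v))
w(f) = 12 (w(f) = -5 - 1*(-17) = -5 + 17 = 12)
N(4)*w(-2) = (10 + 2*4² + 9*4)*12 = (10 + 2*16 + 36)*12 = (10 + 32 + 36)*12 = 78*12 = 936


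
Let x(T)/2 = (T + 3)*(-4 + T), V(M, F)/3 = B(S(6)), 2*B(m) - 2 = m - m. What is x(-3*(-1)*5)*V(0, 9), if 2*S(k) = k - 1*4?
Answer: 1188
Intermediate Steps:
S(k) = -2 + k/2 (S(k) = (k - 1*4)/2 = (k - 4)/2 = (-4 + k)/2 = -2 + k/2)
B(m) = 1 (B(m) = 1 + (m - m)/2 = 1 + (1/2)*0 = 1 + 0 = 1)
V(M, F) = 3 (V(M, F) = 3*1 = 3)
x(T) = 2*(-4 + T)*(3 + T) (x(T) = 2*((T + 3)*(-4 + T)) = 2*((3 + T)*(-4 + T)) = 2*((-4 + T)*(3 + T)) = 2*(-4 + T)*(3 + T))
x(-3*(-1)*5)*V(0, 9) = (-24 - 2*(-3*(-1))*5 + 2*(-3*(-1)*5)**2)*3 = (-24 - 6*5 + 2*(3*5)**2)*3 = (-24 - 2*15 + 2*15**2)*3 = (-24 - 30 + 2*225)*3 = (-24 - 30 + 450)*3 = 396*3 = 1188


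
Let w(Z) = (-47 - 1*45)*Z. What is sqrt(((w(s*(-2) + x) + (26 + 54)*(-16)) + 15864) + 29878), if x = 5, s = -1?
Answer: sqrt(43818) ≈ 209.33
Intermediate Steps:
w(Z) = -92*Z (w(Z) = (-47 - 45)*Z = -92*Z)
sqrt(((w(s*(-2) + x) + (26 + 54)*(-16)) + 15864) + 29878) = sqrt(((-92*(-1*(-2) + 5) + (26 + 54)*(-16)) + 15864) + 29878) = sqrt(((-92*(2 + 5) + 80*(-16)) + 15864) + 29878) = sqrt(((-92*7 - 1280) + 15864) + 29878) = sqrt(((-644 - 1280) + 15864) + 29878) = sqrt((-1924 + 15864) + 29878) = sqrt(13940 + 29878) = sqrt(43818)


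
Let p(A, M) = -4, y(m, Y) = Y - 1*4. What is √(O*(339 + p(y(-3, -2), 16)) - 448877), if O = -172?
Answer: I*√506497 ≈ 711.69*I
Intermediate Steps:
y(m, Y) = -4 + Y (y(m, Y) = Y - 4 = -4 + Y)
√(O*(339 + p(y(-3, -2), 16)) - 448877) = √(-172*(339 - 4) - 448877) = √(-172*335 - 448877) = √(-57620 - 448877) = √(-506497) = I*√506497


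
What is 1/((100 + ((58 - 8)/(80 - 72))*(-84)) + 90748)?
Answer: 1/90323 ≈ 1.1071e-5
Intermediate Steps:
1/((100 + ((58 - 8)/(80 - 72))*(-84)) + 90748) = 1/((100 + (50/8)*(-84)) + 90748) = 1/((100 + (50*(1/8))*(-84)) + 90748) = 1/((100 + (25/4)*(-84)) + 90748) = 1/((100 - 525) + 90748) = 1/(-425 + 90748) = 1/90323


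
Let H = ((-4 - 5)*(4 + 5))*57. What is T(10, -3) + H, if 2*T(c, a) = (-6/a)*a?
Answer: -4620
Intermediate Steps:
T(c, a) = -3 (T(c, a) = ((-6/a)*a)/2 = (½)*(-6) = -3)
H = -4617 (H = -9*9*57 = -81*57 = -4617)
T(10, -3) + H = -3 - 4617 = -4620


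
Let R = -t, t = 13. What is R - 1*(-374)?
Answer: 361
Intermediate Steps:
R = -13 (R = -1*13 = -13)
R - 1*(-374) = -13 - 1*(-374) = -13 + 374 = 361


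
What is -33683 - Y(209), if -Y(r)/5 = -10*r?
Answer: -44133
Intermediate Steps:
Y(r) = 50*r (Y(r) = -(-50)*r = 50*r)
-33683 - Y(209) = -33683 - 50*209 = -33683 - 1*10450 = -33683 - 10450 = -44133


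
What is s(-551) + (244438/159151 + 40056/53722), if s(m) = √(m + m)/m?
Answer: 9753325346/4274955011 - I*√1102/551 ≈ 2.2815 - 0.060248*I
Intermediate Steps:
s(m) = √2/√m (s(m) = √(2*m)/m = (√2*√m)/m = √2/√m)
s(-551) + (244438/159151 + 40056/53722) = √2/√(-551) + (244438/159151 + 40056/53722) = √2*(-I*√551/551) + (244438*(1/159151) + 40056*(1/53722)) = -I*√1102/551 + (244438/159151 + 20028/26861) = -I*√1102/551 + 9753325346/4274955011 = 9753325346/4274955011 - I*√1102/551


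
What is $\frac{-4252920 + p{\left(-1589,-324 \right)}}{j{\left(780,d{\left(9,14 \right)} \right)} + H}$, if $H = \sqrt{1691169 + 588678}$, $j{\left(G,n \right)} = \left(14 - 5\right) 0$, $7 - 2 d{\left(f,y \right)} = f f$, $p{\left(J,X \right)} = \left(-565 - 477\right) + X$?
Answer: $- \frac{4254286 \sqrt{2279847}}{2279847} \approx -2817.6$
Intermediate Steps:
$p{\left(J,X \right)} = -1042 + X$
$d{\left(f,y \right)} = \frac{7}{2} - \frac{f^{2}}{2}$ ($d{\left(f,y \right)} = \frac{7}{2} - \frac{f f}{2} = \frac{7}{2} - \frac{f^{2}}{2}$)
$j{\left(G,n \right)} = 0$ ($j{\left(G,n \right)} = 9 \cdot 0 = 0$)
$H = \sqrt{2279847} \approx 1509.9$
$\frac{-4252920 + p{\left(-1589,-324 \right)}}{j{\left(780,d{\left(9,14 \right)} \right)} + H} = \frac{-4252920 - 1366}{0 + \sqrt{2279847}} = \frac{-4252920 - 1366}{\sqrt{2279847}} = - 4254286 \frac{\sqrt{2279847}}{2279847} = - \frac{4254286 \sqrt{2279847}}{2279847}$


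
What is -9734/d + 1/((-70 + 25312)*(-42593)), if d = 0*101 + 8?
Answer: -2616334953353/2150265012 ≈ -1216.8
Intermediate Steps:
d = 8 (d = 0 + 8 = 8)
-9734/d + 1/((-70 + 25312)*(-42593)) = -9734/8 + 1/((-70 + 25312)*(-42593)) = -9734*⅛ - 1/42593/25242 = -4867/4 + (1/25242)*(-1/42593) = -4867/4 - 1/1075132506 = -2616334953353/2150265012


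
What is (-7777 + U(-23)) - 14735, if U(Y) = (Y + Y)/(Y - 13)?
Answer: -405193/18 ≈ -22511.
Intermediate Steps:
U(Y) = 2*Y/(-13 + Y) (U(Y) = (2*Y)/(-13 + Y) = 2*Y/(-13 + Y))
(-7777 + U(-23)) - 14735 = (-7777 + 2*(-23)/(-13 - 23)) - 14735 = (-7777 + 2*(-23)/(-36)) - 14735 = (-7777 + 2*(-23)*(-1/36)) - 14735 = (-7777 + 23/18) - 14735 = -139963/18 - 14735 = -405193/18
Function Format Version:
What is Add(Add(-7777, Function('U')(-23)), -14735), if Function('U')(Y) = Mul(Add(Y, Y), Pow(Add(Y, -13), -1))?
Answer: Rational(-405193, 18) ≈ -22511.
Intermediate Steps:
Function('U')(Y) = Mul(2, Y, Pow(Add(-13, Y), -1)) (Function('U')(Y) = Mul(Mul(2, Y), Pow(Add(-13, Y), -1)) = Mul(2, Y, Pow(Add(-13, Y), -1)))
Add(Add(-7777, Function('U')(-23)), -14735) = Add(Add(-7777, Mul(2, -23, Pow(Add(-13, -23), -1))), -14735) = Add(Add(-7777, Mul(2, -23, Pow(-36, -1))), -14735) = Add(Add(-7777, Mul(2, -23, Rational(-1, 36))), -14735) = Add(Add(-7777, Rational(23, 18)), -14735) = Add(Rational(-139963, 18), -14735) = Rational(-405193, 18)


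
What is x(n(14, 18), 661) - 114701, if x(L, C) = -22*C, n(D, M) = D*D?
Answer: -129243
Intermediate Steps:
n(D, M) = D**2
x(n(14, 18), 661) - 114701 = -22*661 - 114701 = -14542 - 114701 = -129243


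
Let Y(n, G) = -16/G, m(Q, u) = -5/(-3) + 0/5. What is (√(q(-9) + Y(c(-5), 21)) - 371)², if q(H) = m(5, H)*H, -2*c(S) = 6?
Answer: (7791 - I*√6951)²/441 ≈ 1.3763e+5 - 2945.8*I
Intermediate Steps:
c(S) = -3 (c(S) = -½*6 = -3)
m(Q, u) = 5/3 (m(Q, u) = -5*(-⅓) + 0*(⅕) = 5/3 + 0 = 5/3)
q(H) = 5*H/3
(√(q(-9) + Y(c(-5), 21)) - 371)² = (√((5/3)*(-9) - 16/21) - 371)² = (√(-15 - 16*1/21) - 371)² = (√(-15 - 16/21) - 371)² = (√(-331/21) - 371)² = (I*√6951/21 - 371)² = (-371 + I*√6951/21)²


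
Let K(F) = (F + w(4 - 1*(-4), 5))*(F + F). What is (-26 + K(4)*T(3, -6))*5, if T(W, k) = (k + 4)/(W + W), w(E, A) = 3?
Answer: -670/3 ≈ -223.33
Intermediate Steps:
K(F) = 2*F*(3 + F) (K(F) = (F + 3)*(F + F) = (3 + F)*(2*F) = 2*F*(3 + F))
T(W, k) = (4 + k)/(2*W) (T(W, k) = (4 + k)/((2*W)) = (4 + k)*(1/(2*W)) = (4 + k)/(2*W))
(-26 + K(4)*T(3, -6))*5 = (-26 + (2*4*(3 + 4))*((1/2)*(4 - 6)/3))*5 = (-26 + (2*4*7)*((1/2)*(1/3)*(-2)))*5 = (-26 + 56*(-1/3))*5 = (-26 - 56/3)*5 = -134/3*5 = -670/3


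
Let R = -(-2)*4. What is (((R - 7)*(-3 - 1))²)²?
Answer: 256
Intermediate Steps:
R = 8 (R = -1*(-8) = 8)
(((R - 7)*(-3 - 1))²)² = (((8 - 7)*(-3 - 1))²)² = ((1*(-4))²)² = ((-4)²)² = 16² = 256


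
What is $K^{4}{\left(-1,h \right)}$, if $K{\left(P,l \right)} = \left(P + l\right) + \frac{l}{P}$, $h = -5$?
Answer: $1$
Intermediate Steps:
$K{\left(P,l \right)} = P + l + \frac{l}{P}$
$K^{4}{\left(-1,h \right)} = \left(-1 - 5 - \frac{5}{-1}\right)^{4} = \left(-1 - 5 - -5\right)^{4} = \left(-1 - 5 + 5\right)^{4} = \left(-1\right)^{4} = 1$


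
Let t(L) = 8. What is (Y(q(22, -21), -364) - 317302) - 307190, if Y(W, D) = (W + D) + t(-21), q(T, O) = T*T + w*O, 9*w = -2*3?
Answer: -624350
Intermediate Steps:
w = -⅔ (w = (-2*3)/9 = (⅑)*(-6) = -⅔ ≈ -0.66667)
q(T, O) = T² - 2*O/3 (q(T, O) = T*T - 2*O/3 = T² - 2*O/3)
Y(W, D) = 8 + D + W (Y(W, D) = (W + D) + 8 = (D + W) + 8 = 8 + D + W)
(Y(q(22, -21), -364) - 317302) - 307190 = ((8 - 364 + (22² - ⅔*(-21))) - 317302) - 307190 = ((8 - 364 + (484 + 14)) - 317302) - 307190 = ((8 - 364 + 498) - 317302) - 307190 = (142 - 317302) - 307190 = -317160 - 307190 = -624350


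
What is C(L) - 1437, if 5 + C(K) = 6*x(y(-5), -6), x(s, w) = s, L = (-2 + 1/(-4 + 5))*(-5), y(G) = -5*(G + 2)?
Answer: -1352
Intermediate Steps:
y(G) = -10 - 5*G (y(G) = -5*(2 + G) = -10 - 5*G)
L = 5 (L = (-2 + 1/1)*(-5) = (-2 + 1)*(-5) = -1*(-5) = 5)
C(K) = 85 (C(K) = -5 + 6*(-10 - 5*(-5)) = -5 + 6*(-10 + 25) = -5 + 6*15 = -5 + 90 = 85)
C(L) - 1437 = 85 - 1437 = -1352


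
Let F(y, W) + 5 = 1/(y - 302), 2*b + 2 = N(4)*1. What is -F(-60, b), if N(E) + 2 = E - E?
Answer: 1811/362 ≈ 5.0028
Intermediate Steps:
N(E) = -2 (N(E) = -2 + (E - E) = -2 + 0 = -2)
b = -2 (b = -1 + (-2*1)/2 = -1 + (½)*(-2) = -1 - 1 = -2)
F(y, W) = -5 + 1/(-302 + y) (F(y, W) = -5 + 1/(y - 302) = -5 + 1/(-302 + y))
-F(-60, b) = -(1511 - 5*(-60))/(-302 - 60) = -(1511 + 300)/(-362) = -(-1)*1811/362 = -1*(-1811/362) = 1811/362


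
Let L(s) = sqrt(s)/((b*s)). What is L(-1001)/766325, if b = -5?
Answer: I*sqrt(1001)/3835456625 ≈ 8.249e-9*I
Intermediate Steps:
L(s) = -1/(5*sqrt(s)) (L(s) = sqrt(s)/((-5*s)) = (-1/(5*s))*sqrt(s) = -1/(5*sqrt(s)))
L(-1001)/766325 = -(-1)*I*sqrt(1001)/5005/766325 = -(-1)*I*sqrt(1001)/5005*(1/766325) = (I*sqrt(1001)/5005)*(1/766325) = I*sqrt(1001)/3835456625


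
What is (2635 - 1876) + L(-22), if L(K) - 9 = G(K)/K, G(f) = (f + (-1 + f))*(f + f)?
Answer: 678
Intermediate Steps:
G(f) = 2*f*(-1 + 2*f) (G(f) = (-1 + 2*f)*(2*f) = 2*f*(-1 + 2*f))
L(K) = 7 + 4*K (L(K) = 9 + (2*K*(-1 + 2*K))/K = 9 + (-2 + 4*K) = 7 + 4*K)
(2635 - 1876) + L(-22) = (2635 - 1876) + (7 + 4*(-22)) = 759 + (7 - 88) = 759 - 81 = 678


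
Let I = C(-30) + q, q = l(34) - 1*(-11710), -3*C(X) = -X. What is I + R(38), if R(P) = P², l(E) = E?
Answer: 13178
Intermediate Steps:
C(X) = X/3 (C(X) = -(-1)*X/3 = X/3)
q = 11744 (q = 34 - 1*(-11710) = 34 + 11710 = 11744)
I = 11734 (I = (⅓)*(-30) + 11744 = -10 + 11744 = 11734)
I + R(38) = 11734 + 38² = 11734 + 1444 = 13178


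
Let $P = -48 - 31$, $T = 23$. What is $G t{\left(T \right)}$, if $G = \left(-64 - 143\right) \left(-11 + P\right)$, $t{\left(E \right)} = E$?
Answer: $428490$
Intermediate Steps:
$P = -79$
$G = 18630$ ($G = \left(-64 - 143\right) \left(-11 - 79\right) = \left(-207\right) \left(-90\right) = 18630$)
$G t{\left(T \right)} = 18630 \cdot 23 = 428490$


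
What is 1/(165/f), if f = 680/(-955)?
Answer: -136/31515 ≈ -0.0043154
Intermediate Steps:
f = -136/191 (f = 680*(-1/955) = -136/191 ≈ -0.71204)
1/(165/f) = 1/(165/(-136/191)) = 1/(165*(-191/136)) = 1/(-31515/136) = -136/31515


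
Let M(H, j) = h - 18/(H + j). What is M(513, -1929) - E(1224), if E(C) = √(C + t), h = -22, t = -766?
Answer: -5189/236 - √458 ≈ -43.388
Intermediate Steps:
M(H, j) = -22 - 18/(H + j)
E(C) = √(-766 + C) (E(C) = √(C - 766) = √(-766 + C))
M(513, -1929) - E(1224) = 2*(-9 - 11*513 - 11*(-1929))/(513 - 1929) - √(-766 + 1224) = 2*(-9 - 5643 + 21219)/(-1416) - √458 = 2*(-1/1416)*15567 - √458 = -5189/236 - √458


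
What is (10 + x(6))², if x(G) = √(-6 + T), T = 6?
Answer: 100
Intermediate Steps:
x(G) = 0 (x(G) = √(-6 + 6) = √0 = 0)
(10 + x(6))² = (10 + 0)² = 10² = 100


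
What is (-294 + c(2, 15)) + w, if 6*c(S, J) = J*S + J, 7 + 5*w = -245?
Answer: -3369/10 ≈ -336.90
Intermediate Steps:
w = -252/5 (w = -7/5 + (1/5)*(-245) = -7/5 - 49 = -252/5 ≈ -50.400)
c(S, J) = J/6 + J*S/6 (c(S, J) = (J*S + J)/6 = (J + J*S)/6 = J/6 + J*S/6)
(-294 + c(2, 15)) + w = (-294 + (1/6)*15*(1 + 2)) - 252/5 = (-294 + (1/6)*15*3) - 252/5 = (-294 + 15/2) - 252/5 = -573/2 - 252/5 = -3369/10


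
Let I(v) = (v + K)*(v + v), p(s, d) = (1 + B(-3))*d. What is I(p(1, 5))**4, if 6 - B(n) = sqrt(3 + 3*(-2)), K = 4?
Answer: -18604350720000 - 38287860480000*I*sqrt(3) ≈ -1.8604e+13 - 6.6317e+13*I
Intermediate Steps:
B(n) = 6 - I*sqrt(3) (B(n) = 6 - sqrt(3 + 3*(-2)) = 6 - sqrt(3 - 6) = 6 - sqrt(-3) = 6 - I*sqrt(3))
p(s, d) = d*(7 - I*sqrt(3)) (p(s, d) = (1 + (6 - I*sqrt(3)))*d = (7 - I*sqrt(3))*d = d*(7 - I*sqrt(3)))
I(v) = 2*v*(4 + v) (I(v) = (v + 4)*(v + v) = (4 + v)*(2*v) = 2*v*(4 + v))
I(p(1, 5))**4 = (2*(5*(7 - I*sqrt(3)))*(4 + 5*(7 - I*sqrt(3))))**4 = (2*(35 - 5*I*sqrt(3))*(4 + (35 - 5*I*sqrt(3))))**4 = (2*(35 - 5*I*sqrt(3))*(39 - 5*I*sqrt(3)))**4 = 16*(35 - 5*I*sqrt(3))**4*(39 - 5*I*sqrt(3))**4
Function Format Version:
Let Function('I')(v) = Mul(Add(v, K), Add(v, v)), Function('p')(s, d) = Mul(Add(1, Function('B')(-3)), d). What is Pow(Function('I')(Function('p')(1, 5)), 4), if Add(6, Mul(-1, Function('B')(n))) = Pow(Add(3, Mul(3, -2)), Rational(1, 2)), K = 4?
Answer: Add(-18604350720000, Mul(-38287860480000, I, Pow(3, Rational(1, 2)))) ≈ Add(-1.8604e+13, Mul(-6.6317e+13, I))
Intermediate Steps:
Function('B')(n) = Add(6, Mul(-1, I, Pow(3, Rational(1, 2)))) (Function('B')(n) = Add(6, Mul(-1, Pow(Add(3, Mul(3, -2)), Rational(1, 2)))) = Add(6, Mul(-1, Pow(Add(3, -6), Rational(1, 2)))) = Add(6, Mul(-1, Pow(-3, Rational(1, 2)))) = Add(6, Mul(-1, Mul(I, Pow(3, Rational(1, 2))))) = Add(6, Mul(-1, I, Pow(3, Rational(1, 2)))))
Function('p')(s, d) = Mul(d, Add(7, Mul(-1, I, Pow(3, Rational(1, 2))))) (Function('p')(s, d) = Mul(Add(1, Add(6, Mul(-1, I, Pow(3, Rational(1, 2))))), d) = Mul(Add(7, Mul(-1, I, Pow(3, Rational(1, 2)))), d) = Mul(d, Add(7, Mul(-1, I, Pow(3, Rational(1, 2))))))
Function('I')(v) = Mul(2, v, Add(4, v)) (Function('I')(v) = Mul(Add(v, 4), Add(v, v)) = Mul(Add(4, v), Mul(2, v)) = Mul(2, v, Add(4, v)))
Pow(Function('I')(Function('p')(1, 5)), 4) = Pow(Mul(2, Mul(5, Add(7, Mul(-1, I, Pow(3, Rational(1, 2))))), Add(4, Mul(5, Add(7, Mul(-1, I, Pow(3, Rational(1, 2))))))), 4) = Pow(Mul(2, Add(35, Mul(-5, I, Pow(3, Rational(1, 2)))), Add(4, Add(35, Mul(-5, I, Pow(3, Rational(1, 2)))))), 4) = Pow(Mul(2, Add(35, Mul(-5, I, Pow(3, Rational(1, 2)))), Add(39, Mul(-5, I, Pow(3, Rational(1, 2))))), 4) = Mul(16, Pow(Add(35, Mul(-5, I, Pow(3, Rational(1, 2)))), 4), Pow(Add(39, Mul(-5, I, Pow(3, Rational(1, 2)))), 4))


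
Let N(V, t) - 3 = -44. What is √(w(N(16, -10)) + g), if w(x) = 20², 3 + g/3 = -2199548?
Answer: I*√6598253 ≈ 2568.7*I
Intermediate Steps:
g = -6598653 (g = -9 + 3*(-2199548) = -9 - 6598644 = -6598653)
N(V, t) = -41 (N(V, t) = 3 - 44 = -41)
w(x) = 400
√(w(N(16, -10)) + g) = √(400 - 6598653) = √(-6598253) = I*√6598253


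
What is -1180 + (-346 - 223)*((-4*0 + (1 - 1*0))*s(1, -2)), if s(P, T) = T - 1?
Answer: 527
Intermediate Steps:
s(P, T) = -1 + T
-1180 + (-346 - 223)*((-4*0 + (1 - 1*0))*s(1, -2)) = -1180 + (-346 - 223)*((-4*0 + (1 - 1*0))*(-1 - 2)) = -1180 - 569*(0 + (1 + 0))*(-3) = -1180 - 569*(0 + 1)*(-3) = -1180 - 569*(-3) = -1180 + 1707 = 527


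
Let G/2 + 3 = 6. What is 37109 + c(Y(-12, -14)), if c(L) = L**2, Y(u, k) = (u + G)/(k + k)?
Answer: 7273373/196 ≈ 37109.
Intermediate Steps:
G = 6 (G = -6 + 2*6 = -6 + 12 = 6)
Y(u, k) = (6 + u)/(2*k) (Y(u, k) = (u + 6)/(k + k) = (6 + u)/((2*k)) = (6 + u)*(1/(2*k)) = (6 + u)/(2*k))
37109 + c(Y(-12, -14)) = 37109 + ((1/2)*(6 - 12)/(-14))**2 = 37109 + ((1/2)*(-1/14)*(-6))**2 = 37109 + (3/14)**2 = 37109 + 9/196 = 7273373/196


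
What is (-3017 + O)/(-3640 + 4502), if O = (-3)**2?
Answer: -1504/431 ≈ -3.4896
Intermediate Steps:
O = 9
(-3017 + O)/(-3640 + 4502) = (-3017 + 9)/(-3640 + 4502) = -3008/862 = -3008*1/862 = -1504/431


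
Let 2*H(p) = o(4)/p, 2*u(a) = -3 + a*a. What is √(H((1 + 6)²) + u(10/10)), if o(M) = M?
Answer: I*√47/7 ≈ 0.97938*I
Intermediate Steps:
u(a) = -3/2 + a²/2 (u(a) = (-3 + a*a)/2 = (-3 + a²)/2 = -3/2 + a²/2)
H(p) = 2/p (H(p) = (4/p)/2 = 2/p)
√(H((1 + 6)²) + u(10/10)) = √(2/((1 + 6)²) + (-3/2 + (10/10)²/2)) = √(2/(7²) + (-3/2 + (10*(⅒))²/2)) = √(2/49 + (-3/2 + (½)*1²)) = √(2*(1/49) + (-3/2 + (½)*1)) = √(2/49 + (-3/2 + ½)) = √(2/49 - 1) = √(-47/49) = I*√47/7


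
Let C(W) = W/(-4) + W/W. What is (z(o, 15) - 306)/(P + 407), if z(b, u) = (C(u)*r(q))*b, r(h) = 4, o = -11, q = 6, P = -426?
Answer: 185/19 ≈ 9.7368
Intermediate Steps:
C(W) = 1 - W/4 (C(W) = W*(-1/4) + 1 = -W/4 + 1 = 1 - W/4)
z(b, u) = b*(4 - u) (z(b, u) = ((1 - u/4)*4)*b = (4 - u)*b = b*(4 - u))
(z(o, 15) - 306)/(P + 407) = (-11*(4 - 1*15) - 306)/(-426 + 407) = (-11*(4 - 15) - 306)/(-19) = (-11*(-11) - 306)*(-1/19) = (121 - 306)*(-1/19) = -185*(-1/19) = 185/19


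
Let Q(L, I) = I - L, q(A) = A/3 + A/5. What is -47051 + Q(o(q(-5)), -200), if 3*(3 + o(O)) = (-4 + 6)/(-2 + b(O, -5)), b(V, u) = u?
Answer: -992206/21 ≈ -47248.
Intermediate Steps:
q(A) = 8*A/15 (q(A) = A*(1/3) + A*(1/5) = A/3 + A/5 = 8*A/15)
o(O) = -65/21 (o(O) = -3 + ((-4 + 6)/(-2 - 5))/3 = -3 + (2/(-7))/3 = -3 + (2*(-1/7))/3 = -3 + (1/3)*(-2/7) = -3 - 2/21 = -65/21)
-47051 + Q(o(q(-5)), -200) = -47051 + (-200 - 1*(-65/21)) = -47051 + (-200 + 65/21) = -47051 - 4135/21 = -992206/21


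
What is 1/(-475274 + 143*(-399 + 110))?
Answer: -1/516601 ≈ -1.9357e-6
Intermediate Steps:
1/(-475274 + 143*(-399 + 110)) = 1/(-475274 + 143*(-289)) = 1/(-475274 - 41327) = 1/(-516601) = -1/516601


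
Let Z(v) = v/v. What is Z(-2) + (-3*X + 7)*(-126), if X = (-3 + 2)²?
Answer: -503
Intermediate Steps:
Z(v) = 1
X = 1 (X = (-1)² = 1)
Z(-2) + (-3*X + 7)*(-126) = 1 + (-3*1 + 7)*(-126) = 1 + (-3 + 7)*(-126) = 1 + 4*(-126) = 1 - 504 = -503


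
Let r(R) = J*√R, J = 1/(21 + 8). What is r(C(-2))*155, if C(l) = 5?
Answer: 155*√5/29 ≈ 11.951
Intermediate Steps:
J = 1/29 ≈ 0.034483
r(R) = √R/29
r(C(-2))*155 = (√5/29)*155 = 155*√5/29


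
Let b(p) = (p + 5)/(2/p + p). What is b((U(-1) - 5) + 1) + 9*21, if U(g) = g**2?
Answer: 2073/11 ≈ 188.45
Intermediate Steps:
b(p) = (5 + p)/(p + 2/p)
b((U(-1) - 5) + 1) + 9*21 = (((-1)**2 - 5) + 1)*(5 + (((-1)**2 - 5) + 1))/(2 + (((-1)**2 - 5) + 1)**2) + 9*21 = ((1 - 5) + 1)*(5 + ((1 - 5) + 1))/(2 + ((1 - 5) + 1)**2) + 189 = (-4 + 1)*(5 + (-4 + 1))/(2 + (-4 + 1)**2) + 189 = -3*(5 - 3)/(2 + (-3)**2) + 189 = -3*2/(2 + 9) + 189 = -3*2/11 + 189 = -3*1/11*2 + 189 = -6/11 + 189 = 2073/11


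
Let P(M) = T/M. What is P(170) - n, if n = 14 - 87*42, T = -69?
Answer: 618731/170 ≈ 3639.6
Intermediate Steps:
P(M) = -69/M
n = -3640 (n = 14 - 3654 = -3640)
P(170) - n = -69/170 - 1*(-3640) = -69*1/170 + 3640 = -69/170 + 3640 = 618731/170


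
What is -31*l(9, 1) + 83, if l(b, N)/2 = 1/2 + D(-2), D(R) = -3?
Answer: 238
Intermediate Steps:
l(b, N) = -5 (l(b, N) = 2*(1/2 - 3) = 2*(-5/2) = -5)
-31*l(9, 1) + 83 = -31*(-5) + 83 = 155 + 83 = 238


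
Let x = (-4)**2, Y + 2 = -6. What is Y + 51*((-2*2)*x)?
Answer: -3272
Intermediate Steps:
Y = -8 (Y = -2 - 6 = -8)
x = 16
Y + 51*((-2*2)*x) = -8 + 51*(-2*2*16) = -8 + 51*(-4*16) = -8 + 51*(-64) = -8 - 3264 = -3272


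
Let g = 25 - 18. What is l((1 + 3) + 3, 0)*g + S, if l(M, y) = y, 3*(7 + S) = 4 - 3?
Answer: -20/3 ≈ -6.6667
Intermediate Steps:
S = -20/3 (S = -7 + (4 - 3)/3 = -7 + (1/3)*1 = -7 + 1/3 = -20/3 ≈ -6.6667)
g = 7
l((1 + 3) + 3, 0)*g + S = 0*7 - 20/3 = 0 - 20/3 = -20/3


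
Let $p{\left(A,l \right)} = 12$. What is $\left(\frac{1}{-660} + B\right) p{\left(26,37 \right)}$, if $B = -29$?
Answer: $- \frac{19141}{55} \approx -348.02$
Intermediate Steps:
$\left(\frac{1}{-660} + B\right) p{\left(26,37 \right)} = \left(\frac{1}{-660} - 29\right) 12 = \left(- \frac{1}{660} - 29\right) 12 = \left(- \frac{19141}{660}\right) 12 = - \frac{19141}{55}$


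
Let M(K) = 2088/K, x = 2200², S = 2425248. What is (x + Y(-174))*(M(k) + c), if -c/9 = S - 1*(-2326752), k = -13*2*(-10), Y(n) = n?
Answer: -13454326567530828/65 ≈ -2.0699e+14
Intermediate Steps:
k = 260 (k = -26*(-10) = 260)
x = 4840000
c = -42768000 (c = -9*(2425248 - 1*(-2326752)) = -9*(2425248 + 2326752) = -9*4752000 = -42768000)
(x + Y(-174))*(M(k) + c) = (4840000 - 174)*(2088/260 - 42768000) = 4839826*(2088*(1/260) - 42768000) = 4839826*(522/65 - 42768000) = 4839826*(-2779919478/65) = -13454326567530828/65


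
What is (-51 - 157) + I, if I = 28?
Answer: -180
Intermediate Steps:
(-51 - 157) + I = (-51 - 157) + 28 = -208 + 28 = -180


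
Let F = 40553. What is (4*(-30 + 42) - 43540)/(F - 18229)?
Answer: -10873/5581 ≈ -1.9482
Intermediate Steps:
(4*(-30 + 42) - 43540)/(F - 18229) = (4*(-30 + 42) - 43540)/(40553 - 18229) = (4*12 - 43540)/22324 = (48 - 43540)*(1/22324) = -43492*1/22324 = -10873/5581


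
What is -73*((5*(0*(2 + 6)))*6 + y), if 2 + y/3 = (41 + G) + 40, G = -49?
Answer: -6570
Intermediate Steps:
y = 90 (y = -6 + 3*((41 - 49) + 40) = -6 + 3*(-8 + 40) = -6 + 3*32 = -6 + 96 = 90)
-73*((5*(0*(2 + 6)))*6 + y) = -73*((5*(0*(2 + 6)))*6 + 90) = -73*((5*(0*8))*6 + 90) = -73*((5*0)*6 + 90) = -73*(0*6 + 90) = -73*(0 + 90) = -73*90 = -6570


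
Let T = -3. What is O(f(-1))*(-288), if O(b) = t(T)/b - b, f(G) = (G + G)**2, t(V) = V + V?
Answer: 1584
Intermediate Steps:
t(V) = 2*V
f(G) = 4*G**2 (f(G) = (2*G)**2 = 4*G**2)
O(b) = -b - 6/b (O(b) = (2*(-3))/b - b = -6/b - b = -b - 6/b)
O(f(-1))*(-288) = (-4*(-1)**2 - 6/(4*(-1)**2))*(-288) = (-4 - 6/(4*1))*(-288) = (-1*4 - 6/4)*(-288) = (-4 - 6*1/4)*(-288) = (-4 - 3/2)*(-288) = -11/2*(-288) = 1584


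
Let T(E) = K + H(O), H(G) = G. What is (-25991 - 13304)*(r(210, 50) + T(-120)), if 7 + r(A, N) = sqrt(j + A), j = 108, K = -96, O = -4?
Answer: 4204565 - 39295*sqrt(318) ≈ 3.5038e+6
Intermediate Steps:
r(A, N) = -7 + sqrt(108 + A)
T(E) = -100 (T(E) = -96 - 4 = -100)
(-25991 - 13304)*(r(210, 50) + T(-120)) = (-25991 - 13304)*((-7 + sqrt(108 + 210)) - 100) = -39295*((-7 + sqrt(318)) - 100) = -39295*(-107 + sqrt(318)) = 4204565 - 39295*sqrt(318)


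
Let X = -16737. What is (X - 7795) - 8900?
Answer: -33432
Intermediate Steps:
(X - 7795) - 8900 = (-16737 - 7795) - 8900 = -24532 - 8900 = -33432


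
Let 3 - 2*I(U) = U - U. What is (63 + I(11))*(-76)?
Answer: -4902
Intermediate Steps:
I(U) = 3/2 (I(U) = 3/2 - (U - U)/2 = 3/2 - 1/2*0 = 3/2 + 0 = 3/2)
(63 + I(11))*(-76) = (63 + 3/2)*(-76) = (129/2)*(-76) = -4902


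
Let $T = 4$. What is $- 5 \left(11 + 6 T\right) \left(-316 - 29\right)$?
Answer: $60375$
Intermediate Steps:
$- 5 \left(11 + 6 T\right) \left(-316 - 29\right) = - 5 \left(11 + 6 \cdot 4\right) \left(-316 - 29\right) = - 5 \left(11 + 24\right) \left(-345\right) = \left(-5\right) 35 \left(-345\right) = \left(-175\right) \left(-345\right) = 60375$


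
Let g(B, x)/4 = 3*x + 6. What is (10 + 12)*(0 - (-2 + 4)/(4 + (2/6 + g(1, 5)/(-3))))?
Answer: 132/71 ≈ 1.8592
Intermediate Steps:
g(B, x) = 24 + 12*x (g(B, x) = 4*(3*x + 6) = 4*(6 + 3*x) = 24 + 12*x)
(10 + 12)*(0 - (-2 + 4)/(4 + (2/6 + g(1, 5)/(-3)))) = (10 + 12)*(0 - (-2 + 4)/(4 + (2/6 + (24 + 12*5)/(-3)))) = 22*(0 - 2/(4 + (2*(⅙) + (24 + 60)*(-⅓)))) = 22*(0 - 2/(4 + (⅓ + 84*(-⅓)))) = 22*(0 - 2/(4 + (⅓ - 28))) = 22*(0 - 2/(4 - 83/3)) = 22*(0 - 2/(-71/3)) = 22*(0 - 2*(-3)/71) = 22*(0 - 1*(-6/71)) = 22*(0 + 6/71) = 22*(6/71) = 132/71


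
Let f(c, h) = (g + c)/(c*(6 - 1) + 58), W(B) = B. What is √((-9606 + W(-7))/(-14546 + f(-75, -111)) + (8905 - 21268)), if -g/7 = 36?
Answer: 2*I*√65702932243995430/4610755 ≈ 111.19*I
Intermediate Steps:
g = -252 (g = -7*36 = -252)
f(c, h) = (-252 + c)/(58 + 5*c) (f(c, h) = (-252 + c)/(c*(6 - 1) + 58) = (-252 + c)/(c*5 + 58) = (-252 + c)/(5*c + 58) = (-252 + c)/(58 + 5*c))
√((-9606 + W(-7))/(-14546 + f(-75, -111)) + (8905 - 21268)) = √((-9606 - 7)/(-14546 + (-252 - 75)/(58 + 5*(-75))) + (8905 - 21268)) = √(-9613/(-14546 - 327/(58 - 375)) - 12363) = √(-9613/(-14546 - 327/(-317)) - 12363) = √(-9613/(-14546 - 1/317*(-327)) - 12363) = √(-9613/(-14546 + 327/317) - 12363) = √(-9613/(-4610755/317) - 12363) = √(-9613*(-317/4610755) - 12363) = √(3047321/4610755 - 12363) = √(-56999716744/4610755) = 2*I*√65702932243995430/4610755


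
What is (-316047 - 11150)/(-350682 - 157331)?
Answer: 327197/508013 ≈ 0.64407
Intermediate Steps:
(-316047 - 11150)/(-350682 - 157331) = -327197/(-508013) = -327197*(-1/508013) = 327197/508013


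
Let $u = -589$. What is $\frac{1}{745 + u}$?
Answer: $\frac{1}{156} \approx 0.0064103$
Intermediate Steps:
$\frac{1}{745 + u} = \frac{1}{745 - 589} = \frac{1}{156}$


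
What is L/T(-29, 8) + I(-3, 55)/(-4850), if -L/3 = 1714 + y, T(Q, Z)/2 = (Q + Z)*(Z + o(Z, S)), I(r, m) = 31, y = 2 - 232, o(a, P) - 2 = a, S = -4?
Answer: 256771/43650 ≈ 5.8825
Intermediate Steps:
o(a, P) = 2 + a
y = -230
T(Q, Z) = 2*(2 + 2*Z)*(Q + Z) (T(Q, Z) = 2*((Q + Z)*(Z + (2 + Z))) = 2*((Q + Z)*(2 + 2*Z)) = 2*((2 + 2*Z)*(Q + Z)) = 2*(2 + 2*Z)*(Q + Z))
L = -4452 (L = -3*(1714 - 230) = -3*1484 = -4452)
L/T(-29, 8) + I(-3, 55)/(-4850) = -4452/(4*(-29) + 4*8 + 4*8**2 + 4*(-29)*8) + 31/(-4850) = -4452/(-116 + 32 + 4*64 - 928) + 31*(-1/4850) = -4452/(-116 + 32 + 256 - 928) - 31/4850 = -4452/(-756) - 31/4850 = -4452*(-1/756) - 31/4850 = 53/9 - 31/4850 = 256771/43650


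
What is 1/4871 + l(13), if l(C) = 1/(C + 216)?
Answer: 5100/1115459 ≈ 0.0045721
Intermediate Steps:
l(C) = 1/(216 + C)
1/4871 + l(13) = 1/4871 + 1/(216 + 13) = 1/4871 + 1/229 = 5100/1115459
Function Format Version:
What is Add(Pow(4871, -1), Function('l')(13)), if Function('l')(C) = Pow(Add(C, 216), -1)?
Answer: Rational(5100, 1115459) ≈ 0.0045721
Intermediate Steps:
Function('l')(C) = Pow(Add(216, C), -1)
Add(Pow(4871, -1), Function('l')(13)) = Add(Pow(4871, -1), Pow(Add(216, 13), -1)) = Add(Rational(1, 4871), Pow(229, -1)) = Add(Rational(1, 4871), Rational(1, 229)) = Rational(5100, 1115459)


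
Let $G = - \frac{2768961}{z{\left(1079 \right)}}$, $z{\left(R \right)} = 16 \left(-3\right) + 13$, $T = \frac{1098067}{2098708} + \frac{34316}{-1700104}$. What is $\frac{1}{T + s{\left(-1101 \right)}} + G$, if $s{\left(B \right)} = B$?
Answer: $\frac{1359074320654444394099}{17178863035361965} \approx 79113.0$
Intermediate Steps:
$T = \frac{224351104405}{446002733204}$ ($T = 1098067 \cdot \frac{1}{2098708} + 34316 \left(- \frac{1}{1700104}\right) = \frac{1098067}{2098708} - \frac{8579}{425026} = \frac{224351104405}{446002733204} \approx 0.50303$)
$z{\left(R \right)} = -35$ ($z{\left(R \right)} = -48 + 13 = -35$)
$G = \frac{2768961}{35}$ ($G = - \frac{2768961}{-35} = \left(-2768961\right) \left(- \frac{1}{35}\right) = \frac{2768961}{35} \approx 79113.0$)
$\frac{1}{T + s{\left(-1101 \right)}} + G = \frac{1}{\frac{224351104405}{446002733204} - 1101} + \frac{2768961}{35} = \frac{1}{- \frac{490824658153199}{446002733204}} + \frac{2768961}{35} = - \frac{446002733204}{490824658153199} + \frac{2768961}{35} = \frac{1359074320654444394099}{17178863035361965}$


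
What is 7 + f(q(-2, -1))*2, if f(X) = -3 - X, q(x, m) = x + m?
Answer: 7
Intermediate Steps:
q(x, m) = m + x
7 + f(q(-2, -1))*2 = 7 + (-3 - (-1 - 2))*2 = 7 + (-3 - 1*(-3))*2 = 7 + (-3 + 3)*2 = 7 + 0*2 = 7 + 0 = 7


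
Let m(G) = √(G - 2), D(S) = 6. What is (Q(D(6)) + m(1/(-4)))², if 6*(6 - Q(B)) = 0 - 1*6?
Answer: 187/4 + 21*I ≈ 46.75 + 21.0*I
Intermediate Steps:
m(G) = √(-2 + G)
Q(B) = 7 (Q(B) = 6 - (0 - 1*6)/6 = 6 - (0 - 6)/6 = 6 - ⅙*(-6) = 6 + 1 = 7)
(Q(D(6)) + m(1/(-4)))² = (7 + √(-2 + 1/(-4)))² = (7 + √(-2 - ¼))² = (7 + √(-9/4))² = (7 + 3*I/2)²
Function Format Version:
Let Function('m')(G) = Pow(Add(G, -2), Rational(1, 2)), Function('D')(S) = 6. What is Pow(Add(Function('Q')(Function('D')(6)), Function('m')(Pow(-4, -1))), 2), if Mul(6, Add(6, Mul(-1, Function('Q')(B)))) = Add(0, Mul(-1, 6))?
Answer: Add(Rational(187, 4), Mul(21, I)) ≈ Add(46.750, Mul(21.000, I))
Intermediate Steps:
Function('m')(G) = Pow(Add(-2, G), Rational(1, 2))
Function('Q')(B) = 7 (Function('Q')(B) = Add(6, Mul(Rational(-1, 6), Add(0, Mul(-1, 6)))) = Add(6, Mul(Rational(-1, 6), Add(0, -6))) = Add(6, Mul(Rational(-1, 6), -6)) = Add(6, 1) = 7)
Pow(Add(Function('Q')(Function('D')(6)), Function('m')(Pow(-4, -1))), 2) = Pow(Add(7, Pow(Add(-2, Pow(-4, -1)), Rational(1, 2))), 2) = Pow(Add(7, Pow(Add(-2, Rational(-1, 4)), Rational(1, 2))), 2) = Pow(Add(7, Pow(Rational(-9, 4), Rational(1, 2))), 2) = Pow(Add(7, Mul(Rational(3, 2), I)), 2)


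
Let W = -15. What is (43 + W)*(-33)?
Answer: -924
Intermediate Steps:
(43 + W)*(-33) = (43 - 15)*(-33) = 28*(-33) = -924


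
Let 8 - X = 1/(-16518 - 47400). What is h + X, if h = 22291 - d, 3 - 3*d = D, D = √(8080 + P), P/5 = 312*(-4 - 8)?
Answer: 1425243565/63918 + 4*I*√665/3 ≈ 22298.0 + 34.383*I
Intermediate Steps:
P = -18720 (P = 5*(312*(-4 - 8)) = 5*(312*(-12)) = 5*(-3744) = -18720)
D = 4*I*√665 (D = √(8080 - 18720) = √(-10640) = 4*I*√665 ≈ 103.15*I)
d = 1 - 4*I*√665/3 ≈ 1.0 - 34.383*I
h = 22290 + 4*I*√665/3 (h = 22291 - (1 - 4*I*√665/3) = 22291 + (-1 + 4*I*√665/3) = 22290 + 4*I*√665/3 ≈ 22290.0 + 34.383*I)
X = 511345/63918 (X = 8 - 1/(-16518 - 47400) = 8 - 1/(-63918) = 8 - 1*(-1/63918) = 8 + 1/63918 = 511345/63918 ≈ 8.0000)
h + X = (22290 + 4*I*√665/3) + 511345/63918 = 1425243565/63918 + 4*I*√665/3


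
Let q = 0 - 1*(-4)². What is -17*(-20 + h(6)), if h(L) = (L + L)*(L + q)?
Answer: 2380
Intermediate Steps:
q = -16 (q = 0 - 1*16 = 0 - 16 = -16)
h(L) = 2*L*(-16 + L) (h(L) = (L + L)*(L - 16) = (2*L)*(-16 + L) = 2*L*(-16 + L))
-17*(-20 + h(6)) = -17*(-20 + 2*6*(-16 + 6)) = -17*(-20 + 2*6*(-10)) = -17*(-20 - 120) = -17*(-140) = 2380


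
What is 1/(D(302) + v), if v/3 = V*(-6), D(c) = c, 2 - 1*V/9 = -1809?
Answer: -1/293080 ≈ -3.4120e-6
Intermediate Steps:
V = 16299 (V = 18 - 9*(-1809) = 18 + 16281 = 16299)
v = -293382 (v = 3*(16299*(-6)) = 3*(-97794) = -293382)
1/(D(302) + v) = 1/(302 - 293382) = 1/(-293080) = -1/293080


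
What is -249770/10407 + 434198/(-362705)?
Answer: -95111526436/3774670935 ≈ -25.197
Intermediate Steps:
-249770/10407 + 434198/(-362705) = -249770*1/10407 + 434198*(-1/362705) = -249770/10407 - 434198/362705 = -95111526436/3774670935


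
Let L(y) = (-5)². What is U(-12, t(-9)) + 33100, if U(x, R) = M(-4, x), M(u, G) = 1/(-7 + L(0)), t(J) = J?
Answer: 595801/18 ≈ 33100.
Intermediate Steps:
L(y) = 25
M(u, G) = 1/18 (M(u, G) = 1/(-7 + 25) = 1/18)
U(x, R) = 1/18
U(-12, t(-9)) + 33100 = 1/18 + 33100 = 595801/18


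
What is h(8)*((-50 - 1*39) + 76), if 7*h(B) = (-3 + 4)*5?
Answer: -65/7 ≈ -9.2857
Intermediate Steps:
h(B) = 5/7 (h(B) = ((-3 + 4)*5)/7 = (1*5)/7 = (1/7)*5 = 5/7)
h(8)*((-50 - 1*39) + 76) = 5*((-50 - 1*39) + 76)/7 = 5*((-50 - 39) + 76)/7 = 5*(-89 + 76)/7 = (5/7)*(-13) = -65/7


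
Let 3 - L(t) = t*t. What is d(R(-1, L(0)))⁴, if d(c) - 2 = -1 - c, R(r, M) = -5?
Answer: 1296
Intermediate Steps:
L(t) = 3 - t² (L(t) = 3 - t*t = 3 - t²)
d(c) = 1 - c (d(c) = 2 + (-1 - c) = 1 - c)
d(R(-1, L(0)))⁴ = (1 - 1*(-5))⁴ = (1 + 5)⁴ = 6⁴ = 1296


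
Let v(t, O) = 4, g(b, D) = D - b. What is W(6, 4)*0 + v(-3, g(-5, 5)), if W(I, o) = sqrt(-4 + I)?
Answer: 4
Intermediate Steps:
W(6, 4)*0 + v(-3, g(-5, 5)) = sqrt(-4 + 6)*0 + 4 = sqrt(2)*0 + 4 = 0 + 4 = 4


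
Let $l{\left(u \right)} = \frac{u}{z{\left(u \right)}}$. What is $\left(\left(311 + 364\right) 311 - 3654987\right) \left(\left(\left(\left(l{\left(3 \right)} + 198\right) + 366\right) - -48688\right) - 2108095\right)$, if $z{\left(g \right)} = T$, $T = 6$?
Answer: $7092840060735$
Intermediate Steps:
$z{\left(g \right)} = 6$
$l{\left(u \right)} = \frac{u}{6}$
$\left(\left(311 + 364\right) 311 - 3654987\right) \left(\left(\left(\left(l{\left(3 \right)} + 198\right) + 366\right) - -48688\right) - 2108095\right) = \left(\left(311 + 364\right) 311 - 3654987\right) \left(\left(\left(\left(\frac{1}{6} \cdot 3 + 198\right) + 366\right) - -48688\right) - 2108095\right) = \left(675 \cdot 311 - 3654987\right) \left(\left(\left(\left(\frac{1}{2} + 198\right) + 366\right) + 48688\right) - 2108095\right) = \left(209925 - 3654987\right) \left(\left(\left(\frac{397}{2} + 366\right) + 48688\right) - 2108095\right) = - 3445062 \left(\left(\frac{1129}{2} + 48688\right) - 2108095\right) = - 3445062 \left(\frac{98505}{2} - 2108095\right) = \left(-3445062\right) \left(- \frac{4117685}{2}\right) = 7092840060735$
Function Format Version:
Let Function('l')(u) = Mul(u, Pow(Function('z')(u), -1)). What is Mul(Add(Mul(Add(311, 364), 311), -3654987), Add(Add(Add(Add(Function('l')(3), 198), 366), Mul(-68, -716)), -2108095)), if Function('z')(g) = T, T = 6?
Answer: 7092840060735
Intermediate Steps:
Function('z')(g) = 6
Function('l')(u) = Mul(Rational(1, 6), u) (Function('l')(u) = Mul(u, Pow(6, -1)) = Mul(u, Rational(1, 6)) = Mul(Rational(1, 6), u))
Mul(Add(Mul(Add(311, 364), 311), -3654987), Add(Add(Add(Add(Function('l')(3), 198), 366), Mul(-68, -716)), -2108095)) = Mul(Add(Mul(Add(311, 364), 311), -3654987), Add(Add(Add(Add(Mul(Rational(1, 6), 3), 198), 366), Mul(-68, -716)), -2108095)) = Mul(Add(Mul(675, 311), -3654987), Add(Add(Add(Add(Rational(1, 2), 198), 366), 48688), -2108095)) = Mul(Add(209925, -3654987), Add(Add(Add(Rational(397, 2), 366), 48688), -2108095)) = Mul(-3445062, Add(Add(Rational(1129, 2), 48688), -2108095)) = Mul(-3445062, Add(Rational(98505, 2), -2108095)) = Mul(-3445062, Rational(-4117685, 2)) = 7092840060735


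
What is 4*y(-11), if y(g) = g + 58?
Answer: 188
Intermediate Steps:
y(g) = 58 + g
4*y(-11) = 4*(58 - 11) = 4*47 = 188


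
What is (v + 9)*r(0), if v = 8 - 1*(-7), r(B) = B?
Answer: 0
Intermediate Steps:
v = 15 (v = 8 + 7 = 15)
(v + 9)*r(0) = (15 + 9)*0 = 24*0 = 0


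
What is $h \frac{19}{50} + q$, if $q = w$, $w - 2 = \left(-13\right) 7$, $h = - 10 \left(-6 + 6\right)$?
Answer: $-89$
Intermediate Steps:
$h = 0$ ($h = \left(-10\right) 0 = 0$)
$w = -89$ ($w = 2 - 91 = -89$)
$q = -89$
$h \frac{19}{50} + q = 0 \cdot \frac{19}{50} - 89 = 0 - 89 = -89$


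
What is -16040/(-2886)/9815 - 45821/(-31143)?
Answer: 43280976787/29405314029 ≈ 1.4719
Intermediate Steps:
-16040/(-2886)/9815 - 45821/(-31143) = -16040*(-1/2886)*(1/9815) - 45821*(-1/31143) = (8020/1443)*(1/9815) + 45821/31143 = 1604/2832609 + 45821/31143 = 43280976787/29405314029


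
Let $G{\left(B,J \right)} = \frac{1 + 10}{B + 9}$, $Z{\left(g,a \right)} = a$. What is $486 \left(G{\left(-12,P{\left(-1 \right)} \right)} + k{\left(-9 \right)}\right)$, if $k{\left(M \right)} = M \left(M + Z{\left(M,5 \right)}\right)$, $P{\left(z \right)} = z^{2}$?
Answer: $15714$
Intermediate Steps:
$k{\left(M \right)} = M \left(5 + M\right)$ ($k{\left(M \right)} = M \left(M + 5\right) = M \left(5 + M\right)$)
$G{\left(B,J \right)} = \frac{11}{9 + B}$
$486 \left(G{\left(-12,P{\left(-1 \right)} \right)} + k{\left(-9 \right)}\right) = 486 \left(\frac{11}{9 - 12} - 9 \left(5 - 9\right)\right) = 486 \left(\frac{11}{-3} - -36\right) = 486 \left(11 \left(- \frac{1}{3}\right) + 36\right) = 486 \left(- \frac{11}{3} + 36\right) = 486 \cdot \frac{97}{3} = 15714$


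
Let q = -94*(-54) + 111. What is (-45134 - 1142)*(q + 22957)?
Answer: -1302391744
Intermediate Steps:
q = 5187 (q = 5076 + 111 = 5187)
(-45134 - 1142)*(q + 22957) = (-45134 - 1142)*(5187 + 22957) = -46276*28144 = -1302391744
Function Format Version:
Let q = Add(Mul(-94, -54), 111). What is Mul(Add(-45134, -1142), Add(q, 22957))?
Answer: -1302391744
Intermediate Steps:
q = 5187 (q = Add(5076, 111) = 5187)
Mul(Add(-45134, -1142), Add(q, 22957)) = Mul(Add(-45134, -1142), Add(5187, 22957)) = Mul(-46276, 28144) = -1302391744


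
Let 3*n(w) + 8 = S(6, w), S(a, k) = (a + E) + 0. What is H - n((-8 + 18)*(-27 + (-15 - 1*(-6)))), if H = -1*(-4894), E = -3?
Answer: 14687/3 ≈ 4895.7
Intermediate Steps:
S(a, k) = -3 + a (S(a, k) = (a - 3) + 0 = (-3 + a) + 0 = -3 + a)
H = 4894
n(w) = -5/3 (n(w) = -8/3 + (-3 + 6)/3 = -8/3 + (1/3)*3 = -8/3 + 1 = -5/3)
H - n((-8 + 18)*(-27 + (-15 - 1*(-6)))) = 4894 - 1*(-5/3) = 4894 + 5/3 = 14687/3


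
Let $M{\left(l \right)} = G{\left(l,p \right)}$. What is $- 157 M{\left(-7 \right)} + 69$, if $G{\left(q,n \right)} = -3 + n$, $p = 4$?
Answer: $-88$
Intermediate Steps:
$M{\left(l \right)} = 1$ ($M{\left(l \right)} = -3 + 4 = 1$)
$- 157 M{\left(-7 \right)} + 69 = \left(-157\right) 1 + 69 = -157 + 69 = -88$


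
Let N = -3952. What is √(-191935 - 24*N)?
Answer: I*√97087 ≈ 311.59*I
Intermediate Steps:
√(-191935 - 24*N) = √(-191935 - 24*(-3952)) = √(-191935 + 94848) = √(-97087) = I*√97087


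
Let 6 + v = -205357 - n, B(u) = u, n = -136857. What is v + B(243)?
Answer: -68263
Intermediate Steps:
v = -68506 (v = -6 + (-205357 - 1*(-136857)) = -6 + (-205357 + 136857) = -6 - 68500 = -68506)
v + B(243) = -68506 + 243 = -68263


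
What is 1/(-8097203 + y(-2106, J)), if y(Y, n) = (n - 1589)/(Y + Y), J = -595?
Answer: -27/218624467 ≈ -1.2350e-7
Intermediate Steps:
y(Y, n) = (-1589 + n)/(2*Y) (y(Y, n) = (-1589 + n)/((2*Y)) = (-1589 + n)*(1/(2*Y)) = (-1589 + n)/(2*Y))
1/(-8097203 + y(-2106, J)) = 1/(-8097203 + (½)*(-1589 - 595)/(-2106)) = 1/(-8097203 + (½)*(-1/2106)*(-2184)) = 1/(-8097203 + 14/27) = 1/(-218624467/27) = -27/218624467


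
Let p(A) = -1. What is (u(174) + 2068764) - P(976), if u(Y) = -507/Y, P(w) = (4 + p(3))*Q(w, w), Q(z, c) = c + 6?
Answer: 119817275/58 ≈ 2.0658e+6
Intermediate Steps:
Q(z, c) = 6 + c
P(w) = 18 + 3*w (P(w) = (4 - 1)*(6 + w) = 3*(6 + w) = 18 + 3*w)
(u(174) + 2068764) - P(976) = (-507/174 + 2068764) - (18 + 3*976) = (-507*1/174 + 2068764) - (18 + 2928) = (-169/58 + 2068764) - 1*2946 = 119988143/58 - 2946 = 119817275/58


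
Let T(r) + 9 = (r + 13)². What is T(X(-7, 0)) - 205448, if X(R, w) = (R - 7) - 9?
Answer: -205357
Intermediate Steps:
X(R, w) = -16 + R (X(R, w) = (-7 + R) - 9 = -16 + R)
T(r) = -9 + (13 + r)² (T(r) = -9 + (r + 13)² = -9 + (13 + r)²)
T(X(-7, 0)) - 205448 = (-9 + (13 + (-16 - 7))²) - 205448 = (-9 + (13 - 23)²) - 205448 = (-9 + (-10)²) - 205448 = (-9 + 100) - 205448 = 91 - 205448 = -205357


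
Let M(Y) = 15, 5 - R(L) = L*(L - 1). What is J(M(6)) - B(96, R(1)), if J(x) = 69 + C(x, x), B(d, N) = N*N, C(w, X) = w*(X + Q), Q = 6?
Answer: 359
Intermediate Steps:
R(L) = 5 - L*(-1 + L) (R(L) = 5 - L*(L - 1) = 5 - L*(-1 + L))
C(w, X) = w*(6 + X) (C(w, X) = w*(X + 6) = w*(6 + X))
B(d, N) = N²
J(x) = 69 + x*(6 + x)
J(M(6)) - B(96, R(1)) = (69 + 15*(6 + 15)) - (5 + 1 - 1*1²)² = (69 + 15*21) - (5 + 1 - 1*1)² = (69 + 315) - (5 + 1 - 1)² = 384 - 1*5² = 384 - 1*25 = 384 - 25 = 359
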